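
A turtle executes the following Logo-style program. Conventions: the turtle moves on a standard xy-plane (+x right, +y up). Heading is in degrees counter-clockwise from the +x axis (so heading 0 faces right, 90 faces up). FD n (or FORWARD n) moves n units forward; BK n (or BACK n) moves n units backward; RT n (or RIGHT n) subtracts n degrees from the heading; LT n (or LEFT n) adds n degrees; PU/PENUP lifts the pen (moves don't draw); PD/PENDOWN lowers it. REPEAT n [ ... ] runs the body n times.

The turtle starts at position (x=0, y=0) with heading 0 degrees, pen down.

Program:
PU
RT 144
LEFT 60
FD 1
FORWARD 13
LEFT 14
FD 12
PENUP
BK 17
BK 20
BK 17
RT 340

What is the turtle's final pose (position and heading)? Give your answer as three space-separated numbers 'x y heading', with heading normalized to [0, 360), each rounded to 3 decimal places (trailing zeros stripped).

Executing turtle program step by step:
Start: pos=(0,0), heading=0, pen down
PU: pen up
RT 144: heading 0 -> 216
LT 60: heading 216 -> 276
FD 1: (0,0) -> (0.105,-0.995) [heading=276, move]
FD 13: (0.105,-0.995) -> (1.463,-13.923) [heading=276, move]
LT 14: heading 276 -> 290
FD 12: (1.463,-13.923) -> (5.568,-25.2) [heading=290, move]
PU: pen up
BK 17: (5.568,-25.2) -> (-0.247,-9.225) [heading=290, move]
BK 20: (-0.247,-9.225) -> (-7.087,9.569) [heading=290, move]
BK 17: (-7.087,9.569) -> (-12.901,25.544) [heading=290, move]
RT 340: heading 290 -> 310
Final: pos=(-12.901,25.544), heading=310, 0 segment(s) drawn

Answer: -12.901 25.544 310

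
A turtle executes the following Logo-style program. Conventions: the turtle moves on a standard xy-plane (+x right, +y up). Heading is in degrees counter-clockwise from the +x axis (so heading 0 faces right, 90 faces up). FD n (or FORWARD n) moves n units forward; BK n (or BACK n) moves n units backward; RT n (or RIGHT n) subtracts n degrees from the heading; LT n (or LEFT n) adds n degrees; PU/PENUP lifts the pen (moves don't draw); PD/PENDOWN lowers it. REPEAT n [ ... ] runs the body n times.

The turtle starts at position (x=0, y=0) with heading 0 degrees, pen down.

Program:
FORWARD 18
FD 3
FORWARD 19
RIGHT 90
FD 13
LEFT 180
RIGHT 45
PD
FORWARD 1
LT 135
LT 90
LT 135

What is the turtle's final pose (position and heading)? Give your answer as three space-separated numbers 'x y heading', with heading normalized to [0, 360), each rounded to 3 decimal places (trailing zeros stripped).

Executing turtle program step by step:
Start: pos=(0,0), heading=0, pen down
FD 18: (0,0) -> (18,0) [heading=0, draw]
FD 3: (18,0) -> (21,0) [heading=0, draw]
FD 19: (21,0) -> (40,0) [heading=0, draw]
RT 90: heading 0 -> 270
FD 13: (40,0) -> (40,-13) [heading=270, draw]
LT 180: heading 270 -> 90
RT 45: heading 90 -> 45
PD: pen down
FD 1: (40,-13) -> (40.707,-12.293) [heading=45, draw]
LT 135: heading 45 -> 180
LT 90: heading 180 -> 270
LT 135: heading 270 -> 45
Final: pos=(40.707,-12.293), heading=45, 5 segment(s) drawn

Answer: 40.707 -12.293 45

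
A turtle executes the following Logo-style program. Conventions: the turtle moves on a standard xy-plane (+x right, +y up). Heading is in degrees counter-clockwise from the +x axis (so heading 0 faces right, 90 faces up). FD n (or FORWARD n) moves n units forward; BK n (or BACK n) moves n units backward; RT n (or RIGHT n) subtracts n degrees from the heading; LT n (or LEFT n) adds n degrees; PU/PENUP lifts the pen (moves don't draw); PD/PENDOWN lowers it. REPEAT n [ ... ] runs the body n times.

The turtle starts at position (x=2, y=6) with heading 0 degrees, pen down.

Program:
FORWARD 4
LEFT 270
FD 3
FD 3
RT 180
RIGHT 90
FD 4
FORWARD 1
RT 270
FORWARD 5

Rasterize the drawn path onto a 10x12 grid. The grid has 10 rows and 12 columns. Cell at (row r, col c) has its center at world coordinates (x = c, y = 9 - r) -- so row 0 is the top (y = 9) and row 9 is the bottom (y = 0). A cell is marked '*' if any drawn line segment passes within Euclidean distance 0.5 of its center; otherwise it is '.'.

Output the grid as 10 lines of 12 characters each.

Segment 0: (2,6) -> (6,6)
Segment 1: (6,6) -> (6,3)
Segment 2: (6,3) -> (6,0)
Segment 3: (6,0) -> (10,0)
Segment 4: (10,0) -> (11,0)
Segment 5: (11,0) -> (11,5)

Answer: ............
............
............
..*****.....
......*....*
......*....*
......*....*
......*....*
......*....*
......******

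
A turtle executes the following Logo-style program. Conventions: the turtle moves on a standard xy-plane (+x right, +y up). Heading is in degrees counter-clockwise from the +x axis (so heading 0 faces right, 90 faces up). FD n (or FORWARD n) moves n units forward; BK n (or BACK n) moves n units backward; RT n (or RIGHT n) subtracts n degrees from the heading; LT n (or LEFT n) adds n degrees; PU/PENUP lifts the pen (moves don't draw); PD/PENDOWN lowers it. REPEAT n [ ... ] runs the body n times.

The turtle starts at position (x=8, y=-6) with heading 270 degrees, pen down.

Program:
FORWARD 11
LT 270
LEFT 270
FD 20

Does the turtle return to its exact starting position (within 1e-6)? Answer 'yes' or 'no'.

Executing turtle program step by step:
Start: pos=(8,-6), heading=270, pen down
FD 11: (8,-6) -> (8,-17) [heading=270, draw]
LT 270: heading 270 -> 180
LT 270: heading 180 -> 90
FD 20: (8,-17) -> (8,3) [heading=90, draw]
Final: pos=(8,3), heading=90, 2 segment(s) drawn

Start position: (8, -6)
Final position: (8, 3)
Distance = 9; >= 1e-6 -> NOT closed

Answer: no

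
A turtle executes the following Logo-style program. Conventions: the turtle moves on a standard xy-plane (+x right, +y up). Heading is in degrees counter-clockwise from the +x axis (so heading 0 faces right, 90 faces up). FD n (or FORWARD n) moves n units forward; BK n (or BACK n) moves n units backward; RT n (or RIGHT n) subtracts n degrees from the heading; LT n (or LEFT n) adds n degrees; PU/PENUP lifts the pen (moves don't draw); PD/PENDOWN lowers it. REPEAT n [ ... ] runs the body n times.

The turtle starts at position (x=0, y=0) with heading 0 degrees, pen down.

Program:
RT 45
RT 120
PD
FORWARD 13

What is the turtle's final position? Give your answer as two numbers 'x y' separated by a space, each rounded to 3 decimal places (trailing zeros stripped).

Answer: -12.557 -3.365

Derivation:
Executing turtle program step by step:
Start: pos=(0,0), heading=0, pen down
RT 45: heading 0 -> 315
RT 120: heading 315 -> 195
PD: pen down
FD 13: (0,0) -> (-12.557,-3.365) [heading=195, draw]
Final: pos=(-12.557,-3.365), heading=195, 1 segment(s) drawn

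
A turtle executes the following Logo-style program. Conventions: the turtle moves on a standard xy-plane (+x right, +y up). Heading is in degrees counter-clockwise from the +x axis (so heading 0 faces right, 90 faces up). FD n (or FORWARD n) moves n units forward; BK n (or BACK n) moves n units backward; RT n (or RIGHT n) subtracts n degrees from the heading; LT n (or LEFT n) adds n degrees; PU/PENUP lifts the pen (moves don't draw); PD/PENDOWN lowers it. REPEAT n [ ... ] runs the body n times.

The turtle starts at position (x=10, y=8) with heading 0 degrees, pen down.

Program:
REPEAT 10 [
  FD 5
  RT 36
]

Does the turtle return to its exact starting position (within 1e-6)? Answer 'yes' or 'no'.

Executing turtle program step by step:
Start: pos=(10,8), heading=0, pen down
REPEAT 10 [
  -- iteration 1/10 --
  FD 5: (10,8) -> (15,8) [heading=0, draw]
  RT 36: heading 0 -> 324
  -- iteration 2/10 --
  FD 5: (15,8) -> (19.045,5.061) [heading=324, draw]
  RT 36: heading 324 -> 288
  -- iteration 3/10 --
  FD 5: (19.045,5.061) -> (20.59,0.306) [heading=288, draw]
  RT 36: heading 288 -> 252
  -- iteration 4/10 --
  FD 5: (20.59,0.306) -> (19.045,-4.449) [heading=252, draw]
  RT 36: heading 252 -> 216
  -- iteration 5/10 --
  FD 5: (19.045,-4.449) -> (15,-7.388) [heading=216, draw]
  RT 36: heading 216 -> 180
  -- iteration 6/10 --
  FD 5: (15,-7.388) -> (10,-7.388) [heading=180, draw]
  RT 36: heading 180 -> 144
  -- iteration 7/10 --
  FD 5: (10,-7.388) -> (5.955,-4.449) [heading=144, draw]
  RT 36: heading 144 -> 108
  -- iteration 8/10 --
  FD 5: (5.955,-4.449) -> (4.41,0.306) [heading=108, draw]
  RT 36: heading 108 -> 72
  -- iteration 9/10 --
  FD 5: (4.41,0.306) -> (5.955,5.061) [heading=72, draw]
  RT 36: heading 72 -> 36
  -- iteration 10/10 --
  FD 5: (5.955,5.061) -> (10,8) [heading=36, draw]
  RT 36: heading 36 -> 0
]
Final: pos=(10,8), heading=0, 10 segment(s) drawn

Start position: (10, 8)
Final position: (10, 8)
Distance = 0; < 1e-6 -> CLOSED

Answer: yes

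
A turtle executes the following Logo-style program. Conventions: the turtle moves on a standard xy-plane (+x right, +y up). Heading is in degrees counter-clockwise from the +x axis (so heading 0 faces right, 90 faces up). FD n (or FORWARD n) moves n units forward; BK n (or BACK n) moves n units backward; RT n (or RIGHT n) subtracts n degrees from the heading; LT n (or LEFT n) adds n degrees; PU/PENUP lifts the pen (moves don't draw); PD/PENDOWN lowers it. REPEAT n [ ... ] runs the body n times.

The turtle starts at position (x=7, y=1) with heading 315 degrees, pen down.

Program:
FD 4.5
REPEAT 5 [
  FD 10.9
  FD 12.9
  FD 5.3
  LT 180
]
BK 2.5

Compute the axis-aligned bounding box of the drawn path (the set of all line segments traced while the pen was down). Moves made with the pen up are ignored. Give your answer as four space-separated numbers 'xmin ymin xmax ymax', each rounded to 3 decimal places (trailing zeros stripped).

Answer: 7 -24.527 32.527 1

Derivation:
Executing turtle program step by step:
Start: pos=(7,1), heading=315, pen down
FD 4.5: (7,1) -> (10.182,-2.182) [heading=315, draw]
REPEAT 5 [
  -- iteration 1/5 --
  FD 10.9: (10.182,-2.182) -> (17.889,-9.889) [heading=315, draw]
  FD 12.9: (17.889,-9.889) -> (27.011,-19.011) [heading=315, draw]
  FD 5.3: (27.011,-19.011) -> (30.759,-22.759) [heading=315, draw]
  LT 180: heading 315 -> 135
  -- iteration 2/5 --
  FD 10.9: (30.759,-22.759) -> (23.051,-15.051) [heading=135, draw]
  FD 12.9: (23.051,-15.051) -> (13.93,-5.93) [heading=135, draw]
  FD 5.3: (13.93,-5.93) -> (10.182,-2.182) [heading=135, draw]
  LT 180: heading 135 -> 315
  -- iteration 3/5 --
  FD 10.9: (10.182,-2.182) -> (17.889,-9.889) [heading=315, draw]
  FD 12.9: (17.889,-9.889) -> (27.011,-19.011) [heading=315, draw]
  FD 5.3: (27.011,-19.011) -> (30.759,-22.759) [heading=315, draw]
  LT 180: heading 315 -> 135
  -- iteration 4/5 --
  FD 10.9: (30.759,-22.759) -> (23.051,-15.051) [heading=135, draw]
  FD 12.9: (23.051,-15.051) -> (13.93,-5.93) [heading=135, draw]
  FD 5.3: (13.93,-5.93) -> (10.182,-2.182) [heading=135, draw]
  LT 180: heading 135 -> 315
  -- iteration 5/5 --
  FD 10.9: (10.182,-2.182) -> (17.889,-9.889) [heading=315, draw]
  FD 12.9: (17.889,-9.889) -> (27.011,-19.011) [heading=315, draw]
  FD 5.3: (27.011,-19.011) -> (30.759,-22.759) [heading=315, draw]
  LT 180: heading 315 -> 135
]
BK 2.5: (30.759,-22.759) -> (32.527,-24.527) [heading=135, draw]
Final: pos=(32.527,-24.527), heading=135, 17 segment(s) drawn

Segment endpoints: x in {7, 10.182, 10.182, 10.182, 13.93, 13.93, 17.889, 17.889, 17.889, 23.051, 27.011, 27.011, 27.011, 30.759, 30.759, 30.759, 32.527}, y in {-24.527, -22.759, -22.759, -22.759, -19.011, -19.011, -19.011, -15.051, -15.051, -9.889, -9.889, -9.889, -5.93, -2.182, -2.182, -2.182, 1}
xmin=7, ymin=-24.527, xmax=32.527, ymax=1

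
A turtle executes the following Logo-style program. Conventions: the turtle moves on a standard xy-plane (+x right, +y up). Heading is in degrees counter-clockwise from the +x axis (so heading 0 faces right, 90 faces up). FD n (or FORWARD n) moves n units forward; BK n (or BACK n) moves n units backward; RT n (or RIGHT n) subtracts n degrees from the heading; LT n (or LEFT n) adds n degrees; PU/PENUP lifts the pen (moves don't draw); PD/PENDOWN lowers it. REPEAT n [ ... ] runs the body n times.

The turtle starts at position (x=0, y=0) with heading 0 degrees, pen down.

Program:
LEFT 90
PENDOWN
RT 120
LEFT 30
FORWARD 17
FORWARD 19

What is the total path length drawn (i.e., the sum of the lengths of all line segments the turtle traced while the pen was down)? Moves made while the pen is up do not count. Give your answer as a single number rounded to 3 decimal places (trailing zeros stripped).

Executing turtle program step by step:
Start: pos=(0,0), heading=0, pen down
LT 90: heading 0 -> 90
PD: pen down
RT 120: heading 90 -> 330
LT 30: heading 330 -> 0
FD 17: (0,0) -> (17,0) [heading=0, draw]
FD 19: (17,0) -> (36,0) [heading=0, draw]
Final: pos=(36,0), heading=0, 2 segment(s) drawn

Segment lengths:
  seg 1: (0,0) -> (17,0), length = 17
  seg 2: (17,0) -> (36,0), length = 19
Total = 36

Answer: 36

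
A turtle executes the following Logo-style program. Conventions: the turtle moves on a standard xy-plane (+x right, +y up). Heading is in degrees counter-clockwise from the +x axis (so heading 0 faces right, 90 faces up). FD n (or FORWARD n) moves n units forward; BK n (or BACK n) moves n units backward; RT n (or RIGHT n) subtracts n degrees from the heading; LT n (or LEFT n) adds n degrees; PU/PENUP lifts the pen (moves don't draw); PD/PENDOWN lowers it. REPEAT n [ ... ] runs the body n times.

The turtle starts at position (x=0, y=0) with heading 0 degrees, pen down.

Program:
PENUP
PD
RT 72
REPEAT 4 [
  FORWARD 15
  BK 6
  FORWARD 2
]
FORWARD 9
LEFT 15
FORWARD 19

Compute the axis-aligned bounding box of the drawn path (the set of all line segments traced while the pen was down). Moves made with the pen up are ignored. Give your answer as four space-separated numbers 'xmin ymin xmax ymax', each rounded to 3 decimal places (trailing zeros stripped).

Answer: 0 -66.341 26.726 0

Derivation:
Executing turtle program step by step:
Start: pos=(0,0), heading=0, pen down
PU: pen up
PD: pen down
RT 72: heading 0 -> 288
REPEAT 4 [
  -- iteration 1/4 --
  FD 15: (0,0) -> (4.635,-14.266) [heading=288, draw]
  BK 6: (4.635,-14.266) -> (2.781,-8.56) [heading=288, draw]
  FD 2: (2.781,-8.56) -> (3.399,-10.462) [heading=288, draw]
  -- iteration 2/4 --
  FD 15: (3.399,-10.462) -> (8.034,-24.727) [heading=288, draw]
  BK 6: (8.034,-24.727) -> (6.18,-19.021) [heading=288, draw]
  FD 2: (6.18,-19.021) -> (6.798,-20.923) [heading=288, draw]
  -- iteration 3/4 --
  FD 15: (6.798,-20.923) -> (11.434,-35.189) [heading=288, draw]
  BK 6: (11.434,-35.189) -> (9.58,-29.483) [heading=288, draw]
  FD 2: (9.58,-29.483) -> (10.198,-31.385) [heading=288, draw]
  -- iteration 4/4 --
  FD 15: (10.198,-31.385) -> (14.833,-45.651) [heading=288, draw]
  BK 6: (14.833,-45.651) -> (12.979,-39.944) [heading=288, draw]
  FD 2: (12.979,-39.944) -> (13.597,-41.846) [heading=288, draw]
]
FD 9: (13.597,-41.846) -> (16.378,-50.406) [heading=288, draw]
LT 15: heading 288 -> 303
FD 19: (16.378,-50.406) -> (26.726,-66.341) [heading=303, draw]
Final: pos=(26.726,-66.341), heading=303, 14 segment(s) drawn

Segment endpoints: x in {0, 2.781, 3.399, 4.635, 6.18, 6.798, 8.034, 9.58, 10.198, 11.434, 12.979, 13.597, 14.833, 16.378, 26.726}, y in {-66.341, -50.406, -45.651, -41.846, -39.944, -35.189, -31.385, -29.483, -24.727, -20.923, -19.021, -14.266, -10.462, -8.56, 0}
xmin=0, ymin=-66.341, xmax=26.726, ymax=0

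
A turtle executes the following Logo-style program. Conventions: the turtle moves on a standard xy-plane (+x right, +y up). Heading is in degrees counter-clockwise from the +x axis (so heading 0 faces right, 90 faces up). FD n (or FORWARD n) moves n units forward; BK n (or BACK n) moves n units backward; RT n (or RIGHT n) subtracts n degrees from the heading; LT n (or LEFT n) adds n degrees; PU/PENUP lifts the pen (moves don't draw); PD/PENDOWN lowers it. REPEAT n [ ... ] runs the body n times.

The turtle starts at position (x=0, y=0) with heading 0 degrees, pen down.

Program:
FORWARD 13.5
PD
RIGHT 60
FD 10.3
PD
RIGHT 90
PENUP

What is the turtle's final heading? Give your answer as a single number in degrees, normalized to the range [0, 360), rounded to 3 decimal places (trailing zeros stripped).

Answer: 210

Derivation:
Executing turtle program step by step:
Start: pos=(0,0), heading=0, pen down
FD 13.5: (0,0) -> (13.5,0) [heading=0, draw]
PD: pen down
RT 60: heading 0 -> 300
FD 10.3: (13.5,0) -> (18.65,-8.92) [heading=300, draw]
PD: pen down
RT 90: heading 300 -> 210
PU: pen up
Final: pos=(18.65,-8.92), heading=210, 2 segment(s) drawn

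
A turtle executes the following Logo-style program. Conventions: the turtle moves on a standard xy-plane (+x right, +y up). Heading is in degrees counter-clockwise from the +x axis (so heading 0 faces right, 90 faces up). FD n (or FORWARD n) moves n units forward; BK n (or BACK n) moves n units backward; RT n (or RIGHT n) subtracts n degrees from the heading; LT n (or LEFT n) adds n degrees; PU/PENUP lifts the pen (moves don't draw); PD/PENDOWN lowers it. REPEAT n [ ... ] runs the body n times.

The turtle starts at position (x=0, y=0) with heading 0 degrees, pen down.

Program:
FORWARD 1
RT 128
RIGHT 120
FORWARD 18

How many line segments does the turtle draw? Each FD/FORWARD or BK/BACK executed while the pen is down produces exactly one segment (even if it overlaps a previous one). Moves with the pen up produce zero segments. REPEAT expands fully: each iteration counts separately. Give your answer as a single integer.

Answer: 2

Derivation:
Executing turtle program step by step:
Start: pos=(0,0), heading=0, pen down
FD 1: (0,0) -> (1,0) [heading=0, draw]
RT 128: heading 0 -> 232
RT 120: heading 232 -> 112
FD 18: (1,0) -> (-5.743,16.689) [heading=112, draw]
Final: pos=(-5.743,16.689), heading=112, 2 segment(s) drawn
Segments drawn: 2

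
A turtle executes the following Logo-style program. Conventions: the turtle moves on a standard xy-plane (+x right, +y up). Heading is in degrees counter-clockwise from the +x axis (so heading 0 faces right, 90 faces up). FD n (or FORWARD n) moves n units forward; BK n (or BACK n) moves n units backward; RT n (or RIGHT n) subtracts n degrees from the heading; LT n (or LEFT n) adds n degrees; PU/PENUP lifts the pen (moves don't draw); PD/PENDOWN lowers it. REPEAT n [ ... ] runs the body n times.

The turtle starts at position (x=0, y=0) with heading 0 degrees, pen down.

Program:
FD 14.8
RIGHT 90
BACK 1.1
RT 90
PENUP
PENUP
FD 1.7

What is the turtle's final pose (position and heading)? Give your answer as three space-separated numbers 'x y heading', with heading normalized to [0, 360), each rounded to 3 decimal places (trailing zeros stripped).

Answer: 13.1 1.1 180

Derivation:
Executing turtle program step by step:
Start: pos=(0,0), heading=0, pen down
FD 14.8: (0,0) -> (14.8,0) [heading=0, draw]
RT 90: heading 0 -> 270
BK 1.1: (14.8,0) -> (14.8,1.1) [heading=270, draw]
RT 90: heading 270 -> 180
PU: pen up
PU: pen up
FD 1.7: (14.8,1.1) -> (13.1,1.1) [heading=180, move]
Final: pos=(13.1,1.1), heading=180, 2 segment(s) drawn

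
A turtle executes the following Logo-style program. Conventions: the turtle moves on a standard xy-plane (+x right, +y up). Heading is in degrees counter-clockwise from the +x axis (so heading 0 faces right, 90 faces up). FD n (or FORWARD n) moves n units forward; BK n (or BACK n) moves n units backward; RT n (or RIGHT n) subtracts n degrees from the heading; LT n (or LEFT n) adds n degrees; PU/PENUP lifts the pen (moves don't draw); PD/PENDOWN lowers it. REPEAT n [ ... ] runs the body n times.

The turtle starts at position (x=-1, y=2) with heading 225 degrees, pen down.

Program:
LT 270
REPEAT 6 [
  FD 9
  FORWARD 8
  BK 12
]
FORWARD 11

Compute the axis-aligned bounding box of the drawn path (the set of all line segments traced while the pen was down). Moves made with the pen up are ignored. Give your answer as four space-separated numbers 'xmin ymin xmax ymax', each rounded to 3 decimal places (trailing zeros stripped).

Answer: -30.698 2 -1 31.698

Derivation:
Executing turtle program step by step:
Start: pos=(-1,2), heading=225, pen down
LT 270: heading 225 -> 135
REPEAT 6 [
  -- iteration 1/6 --
  FD 9: (-1,2) -> (-7.364,8.364) [heading=135, draw]
  FD 8: (-7.364,8.364) -> (-13.021,14.021) [heading=135, draw]
  BK 12: (-13.021,14.021) -> (-4.536,5.536) [heading=135, draw]
  -- iteration 2/6 --
  FD 9: (-4.536,5.536) -> (-10.899,11.899) [heading=135, draw]
  FD 8: (-10.899,11.899) -> (-16.556,17.556) [heading=135, draw]
  BK 12: (-16.556,17.556) -> (-8.071,9.071) [heading=135, draw]
  -- iteration 3/6 --
  FD 9: (-8.071,9.071) -> (-14.435,15.435) [heading=135, draw]
  FD 8: (-14.435,15.435) -> (-20.092,21.092) [heading=135, draw]
  BK 12: (-20.092,21.092) -> (-11.607,12.607) [heading=135, draw]
  -- iteration 4/6 --
  FD 9: (-11.607,12.607) -> (-17.971,18.971) [heading=135, draw]
  FD 8: (-17.971,18.971) -> (-23.627,24.627) [heading=135, draw]
  BK 12: (-23.627,24.627) -> (-15.142,16.142) [heading=135, draw]
  -- iteration 5/6 --
  FD 9: (-15.142,16.142) -> (-21.506,22.506) [heading=135, draw]
  FD 8: (-21.506,22.506) -> (-27.163,28.163) [heading=135, draw]
  BK 12: (-27.163,28.163) -> (-18.678,19.678) [heading=135, draw]
  -- iteration 6/6 --
  FD 9: (-18.678,19.678) -> (-25.042,26.042) [heading=135, draw]
  FD 8: (-25.042,26.042) -> (-30.698,31.698) [heading=135, draw]
  BK 12: (-30.698,31.698) -> (-22.213,23.213) [heading=135, draw]
]
FD 11: (-22.213,23.213) -> (-29.991,30.991) [heading=135, draw]
Final: pos=(-29.991,30.991), heading=135, 19 segment(s) drawn

Segment endpoints: x in {-30.698, -29.991, -27.163, -25.042, -23.627, -22.213, -21.506, -20.092, -18.678, -17.971, -16.556, -15.142, -14.435, -13.021, -11.607, -10.899, -8.071, -7.364, -4.536, -1}, y in {2, 5.536, 8.364, 9.071, 11.899, 12.607, 14.021, 15.435, 16.142, 17.556, 18.971, 19.678, 21.092, 22.506, 23.213, 24.627, 26.042, 28.163, 30.991, 31.698}
xmin=-30.698, ymin=2, xmax=-1, ymax=31.698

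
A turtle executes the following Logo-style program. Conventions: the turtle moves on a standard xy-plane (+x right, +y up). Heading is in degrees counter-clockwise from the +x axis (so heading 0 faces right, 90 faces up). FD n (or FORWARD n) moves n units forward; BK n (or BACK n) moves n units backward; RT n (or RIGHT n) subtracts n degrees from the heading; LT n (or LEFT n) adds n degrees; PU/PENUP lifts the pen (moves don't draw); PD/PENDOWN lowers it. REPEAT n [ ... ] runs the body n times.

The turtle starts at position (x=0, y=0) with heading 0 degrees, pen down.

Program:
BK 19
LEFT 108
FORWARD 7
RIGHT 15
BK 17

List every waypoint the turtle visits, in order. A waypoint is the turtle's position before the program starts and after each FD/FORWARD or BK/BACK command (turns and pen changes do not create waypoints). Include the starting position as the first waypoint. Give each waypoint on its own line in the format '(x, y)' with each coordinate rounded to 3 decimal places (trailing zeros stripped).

Answer: (0, 0)
(-19, 0)
(-21.163, 6.657)
(-20.273, -10.319)

Derivation:
Executing turtle program step by step:
Start: pos=(0,0), heading=0, pen down
BK 19: (0,0) -> (-19,0) [heading=0, draw]
LT 108: heading 0 -> 108
FD 7: (-19,0) -> (-21.163,6.657) [heading=108, draw]
RT 15: heading 108 -> 93
BK 17: (-21.163,6.657) -> (-20.273,-10.319) [heading=93, draw]
Final: pos=(-20.273,-10.319), heading=93, 3 segment(s) drawn
Waypoints (4 total):
(0, 0)
(-19, 0)
(-21.163, 6.657)
(-20.273, -10.319)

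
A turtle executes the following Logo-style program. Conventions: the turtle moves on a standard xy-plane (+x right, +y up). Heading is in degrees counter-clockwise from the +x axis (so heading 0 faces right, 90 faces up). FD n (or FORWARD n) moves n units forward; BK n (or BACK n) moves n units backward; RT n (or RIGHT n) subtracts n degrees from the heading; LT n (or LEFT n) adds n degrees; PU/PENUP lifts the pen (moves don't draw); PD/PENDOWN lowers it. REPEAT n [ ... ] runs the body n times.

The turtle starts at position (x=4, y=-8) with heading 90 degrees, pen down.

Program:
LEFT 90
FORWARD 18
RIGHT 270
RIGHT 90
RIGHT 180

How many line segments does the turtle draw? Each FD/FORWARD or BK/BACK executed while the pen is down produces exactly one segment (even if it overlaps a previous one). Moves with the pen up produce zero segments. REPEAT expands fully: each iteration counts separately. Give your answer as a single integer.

Answer: 1

Derivation:
Executing turtle program step by step:
Start: pos=(4,-8), heading=90, pen down
LT 90: heading 90 -> 180
FD 18: (4,-8) -> (-14,-8) [heading=180, draw]
RT 270: heading 180 -> 270
RT 90: heading 270 -> 180
RT 180: heading 180 -> 0
Final: pos=(-14,-8), heading=0, 1 segment(s) drawn
Segments drawn: 1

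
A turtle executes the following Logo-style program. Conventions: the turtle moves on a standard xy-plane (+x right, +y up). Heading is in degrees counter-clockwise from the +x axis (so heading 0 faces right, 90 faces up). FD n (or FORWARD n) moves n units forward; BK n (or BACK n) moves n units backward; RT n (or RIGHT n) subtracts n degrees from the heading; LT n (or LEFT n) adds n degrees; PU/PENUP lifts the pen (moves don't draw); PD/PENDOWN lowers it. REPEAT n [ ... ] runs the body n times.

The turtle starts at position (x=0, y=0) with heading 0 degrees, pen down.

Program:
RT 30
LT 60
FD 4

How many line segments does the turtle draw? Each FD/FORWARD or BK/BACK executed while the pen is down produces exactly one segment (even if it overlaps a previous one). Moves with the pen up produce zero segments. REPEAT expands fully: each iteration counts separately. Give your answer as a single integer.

Executing turtle program step by step:
Start: pos=(0,0), heading=0, pen down
RT 30: heading 0 -> 330
LT 60: heading 330 -> 30
FD 4: (0,0) -> (3.464,2) [heading=30, draw]
Final: pos=(3.464,2), heading=30, 1 segment(s) drawn
Segments drawn: 1

Answer: 1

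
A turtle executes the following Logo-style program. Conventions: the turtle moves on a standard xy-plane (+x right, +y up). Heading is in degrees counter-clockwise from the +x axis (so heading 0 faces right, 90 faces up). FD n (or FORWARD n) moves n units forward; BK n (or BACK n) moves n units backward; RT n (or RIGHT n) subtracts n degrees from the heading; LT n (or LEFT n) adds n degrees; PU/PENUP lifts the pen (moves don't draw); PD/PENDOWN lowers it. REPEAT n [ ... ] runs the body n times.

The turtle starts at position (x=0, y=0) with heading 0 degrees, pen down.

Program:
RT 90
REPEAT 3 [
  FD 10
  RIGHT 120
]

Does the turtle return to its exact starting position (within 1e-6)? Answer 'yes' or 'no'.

Executing turtle program step by step:
Start: pos=(0,0), heading=0, pen down
RT 90: heading 0 -> 270
REPEAT 3 [
  -- iteration 1/3 --
  FD 10: (0,0) -> (0,-10) [heading=270, draw]
  RT 120: heading 270 -> 150
  -- iteration 2/3 --
  FD 10: (0,-10) -> (-8.66,-5) [heading=150, draw]
  RT 120: heading 150 -> 30
  -- iteration 3/3 --
  FD 10: (-8.66,-5) -> (0,0) [heading=30, draw]
  RT 120: heading 30 -> 270
]
Final: pos=(0,0), heading=270, 3 segment(s) drawn

Start position: (0, 0)
Final position: (0, 0)
Distance = 0; < 1e-6 -> CLOSED

Answer: yes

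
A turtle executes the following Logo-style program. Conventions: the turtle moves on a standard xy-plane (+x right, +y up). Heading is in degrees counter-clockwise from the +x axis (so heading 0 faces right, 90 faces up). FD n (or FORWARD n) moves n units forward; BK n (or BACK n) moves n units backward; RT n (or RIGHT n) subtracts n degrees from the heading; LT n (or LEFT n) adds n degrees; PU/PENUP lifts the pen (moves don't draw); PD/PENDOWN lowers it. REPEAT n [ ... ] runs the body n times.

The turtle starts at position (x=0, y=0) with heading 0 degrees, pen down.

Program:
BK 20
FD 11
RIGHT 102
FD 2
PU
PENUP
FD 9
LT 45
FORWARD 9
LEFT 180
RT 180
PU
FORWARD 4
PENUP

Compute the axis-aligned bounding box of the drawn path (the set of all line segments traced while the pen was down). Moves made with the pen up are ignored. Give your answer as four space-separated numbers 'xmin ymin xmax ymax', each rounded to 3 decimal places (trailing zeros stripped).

Executing turtle program step by step:
Start: pos=(0,0), heading=0, pen down
BK 20: (0,0) -> (-20,0) [heading=0, draw]
FD 11: (-20,0) -> (-9,0) [heading=0, draw]
RT 102: heading 0 -> 258
FD 2: (-9,0) -> (-9.416,-1.956) [heading=258, draw]
PU: pen up
PU: pen up
FD 9: (-9.416,-1.956) -> (-11.287,-10.76) [heading=258, move]
LT 45: heading 258 -> 303
FD 9: (-11.287,-10.76) -> (-6.385,-18.308) [heading=303, move]
LT 180: heading 303 -> 123
RT 180: heading 123 -> 303
PU: pen up
FD 4: (-6.385,-18.308) -> (-4.207,-21.662) [heading=303, move]
PU: pen up
Final: pos=(-4.207,-21.662), heading=303, 3 segment(s) drawn

Segment endpoints: x in {-20, -9.416, -9, 0}, y in {-1.956, 0}
xmin=-20, ymin=-1.956, xmax=0, ymax=0

Answer: -20 -1.956 0 0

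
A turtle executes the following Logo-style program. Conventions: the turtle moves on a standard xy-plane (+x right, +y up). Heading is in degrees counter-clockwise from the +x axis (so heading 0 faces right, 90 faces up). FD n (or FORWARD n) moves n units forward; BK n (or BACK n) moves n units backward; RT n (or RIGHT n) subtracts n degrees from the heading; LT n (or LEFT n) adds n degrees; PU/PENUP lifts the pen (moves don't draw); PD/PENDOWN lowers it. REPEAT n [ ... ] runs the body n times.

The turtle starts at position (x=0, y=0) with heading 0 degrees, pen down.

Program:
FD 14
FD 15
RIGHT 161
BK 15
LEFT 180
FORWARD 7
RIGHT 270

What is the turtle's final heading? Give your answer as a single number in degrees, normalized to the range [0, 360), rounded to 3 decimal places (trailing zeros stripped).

Answer: 109

Derivation:
Executing turtle program step by step:
Start: pos=(0,0), heading=0, pen down
FD 14: (0,0) -> (14,0) [heading=0, draw]
FD 15: (14,0) -> (29,0) [heading=0, draw]
RT 161: heading 0 -> 199
BK 15: (29,0) -> (43.183,4.884) [heading=199, draw]
LT 180: heading 199 -> 19
FD 7: (43.183,4.884) -> (49.801,7.162) [heading=19, draw]
RT 270: heading 19 -> 109
Final: pos=(49.801,7.162), heading=109, 4 segment(s) drawn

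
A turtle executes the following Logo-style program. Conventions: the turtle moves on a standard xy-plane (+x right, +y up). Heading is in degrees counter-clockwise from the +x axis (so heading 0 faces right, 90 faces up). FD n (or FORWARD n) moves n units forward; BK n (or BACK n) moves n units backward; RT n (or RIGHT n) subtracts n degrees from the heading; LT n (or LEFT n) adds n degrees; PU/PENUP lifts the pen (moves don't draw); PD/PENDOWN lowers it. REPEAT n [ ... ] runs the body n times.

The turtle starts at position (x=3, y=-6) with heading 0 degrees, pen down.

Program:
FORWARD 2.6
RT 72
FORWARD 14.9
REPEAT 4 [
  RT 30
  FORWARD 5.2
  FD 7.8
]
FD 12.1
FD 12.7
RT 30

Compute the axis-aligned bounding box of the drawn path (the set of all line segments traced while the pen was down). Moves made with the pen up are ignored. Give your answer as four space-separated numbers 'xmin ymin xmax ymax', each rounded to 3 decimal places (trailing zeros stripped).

Answer: -50.535 -46.565 10.204 -6

Derivation:
Executing turtle program step by step:
Start: pos=(3,-6), heading=0, pen down
FD 2.6: (3,-6) -> (5.6,-6) [heading=0, draw]
RT 72: heading 0 -> 288
FD 14.9: (5.6,-6) -> (10.204,-20.171) [heading=288, draw]
REPEAT 4 [
  -- iteration 1/4 --
  RT 30: heading 288 -> 258
  FD 5.2: (10.204,-20.171) -> (9.123,-25.257) [heading=258, draw]
  FD 7.8: (9.123,-25.257) -> (7.502,-32.887) [heading=258, draw]
  -- iteration 2/4 --
  RT 30: heading 258 -> 228
  FD 5.2: (7.502,-32.887) -> (4.022,-36.751) [heading=228, draw]
  FD 7.8: (4.022,-36.751) -> (-1.197,-42.548) [heading=228, draw]
  -- iteration 3/4 --
  RT 30: heading 228 -> 198
  FD 5.2: (-1.197,-42.548) -> (-6.143,-44.154) [heading=198, draw]
  FD 7.8: (-6.143,-44.154) -> (-13.561,-46.565) [heading=198, draw]
  -- iteration 4/4 --
  RT 30: heading 198 -> 168
  FD 5.2: (-13.561,-46.565) -> (-18.647,-45.484) [heading=168, draw]
  FD 7.8: (-18.647,-45.484) -> (-26.277,-43.862) [heading=168, draw]
]
FD 12.1: (-26.277,-43.862) -> (-38.112,-41.346) [heading=168, draw]
FD 12.7: (-38.112,-41.346) -> (-50.535,-38.706) [heading=168, draw]
RT 30: heading 168 -> 138
Final: pos=(-50.535,-38.706), heading=138, 12 segment(s) drawn

Segment endpoints: x in {-50.535, -38.112, -26.277, -18.647, -13.561, -6.143, -1.197, 3, 4.022, 5.6, 7.502, 9.123, 10.204}, y in {-46.565, -45.484, -44.154, -43.862, -42.548, -41.346, -38.706, -36.751, -32.887, -25.257, -20.171, -6}
xmin=-50.535, ymin=-46.565, xmax=10.204, ymax=-6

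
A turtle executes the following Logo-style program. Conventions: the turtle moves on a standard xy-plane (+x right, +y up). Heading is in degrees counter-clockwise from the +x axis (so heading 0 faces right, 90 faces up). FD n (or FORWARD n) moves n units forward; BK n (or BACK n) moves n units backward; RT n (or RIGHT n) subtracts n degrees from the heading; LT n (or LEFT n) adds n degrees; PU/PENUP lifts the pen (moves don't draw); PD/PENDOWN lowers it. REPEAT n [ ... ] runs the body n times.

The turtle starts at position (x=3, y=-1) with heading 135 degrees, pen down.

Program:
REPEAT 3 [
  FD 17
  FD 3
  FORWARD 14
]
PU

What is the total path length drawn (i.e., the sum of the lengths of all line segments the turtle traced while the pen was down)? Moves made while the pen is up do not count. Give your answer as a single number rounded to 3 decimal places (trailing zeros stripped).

Answer: 102

Derivation:
Executing turtle program step by step:
Start: pos=(3,-1), heading=135, pen down
REPEAT 3 [
  -- iteration 1/3 --
  FD 17: (3,-1) -> (-9.021,11.021) [heading=135, draw]
  FD 3: (-9.021,11.021) -> (-11.142,13.142) [heading=135, draw]
  FD 14: (-11.142,13.142) -> (-21.042,23.042) [heading=135, draw]
  -- iteration 2/3 --
  FD 17: (-21.042,23.042) -> (-33.062,35.062) [heading=135, draw]
  FD 3: (-33.062,35.062) -> (-35.184,37.184) [heading=135, draw]
  FD 14: (-35.184,37.184) -> (-45.083,47.083) [heading=135, draw]
  -- iteration 3/3 --
  FD 17: (-45.083,47.083) -> (-57.104,59.104) [heading=135, draw]
  FD 3: (-57.104,59.104) -> (-59.225,61.225) [heading=135, draw]
  FD 14: (-59.225,61.225) -> (-69.125,71.125) [heading=135, draw]
]
PU: pen up
Final: pos=(-69.125,71.125), heading=135, 9 segment(s) drawn

Segment lengths:
  seg 1: (3,-1) -> (-9.021,11.021), length = 17
  seg 2: (-9.021,11.021) -> (-11.142,13.142), length = 3
  seg 3: (-11.142,13.142) -> (-21.042,23.042), length = 14
  seg 4: (-21.042,23.042) -> (-33.062,35.062), length = 17
  seg 5: (-33.062,35.062) -> (-35.184,37.184), length = 3
  seg 6: (-35.184,37.184) -> (-45.083,47.083), length = 14
  seg 7: (-45.083,47.083) -> (-57.104,59.104), length = 17
  seg 8: (-57.104,59.104) -> (-59.225,61.225), length = 3
  seg 9: (-59.225,61.225) -> (-69.125,71.125), length = 14
Total = 102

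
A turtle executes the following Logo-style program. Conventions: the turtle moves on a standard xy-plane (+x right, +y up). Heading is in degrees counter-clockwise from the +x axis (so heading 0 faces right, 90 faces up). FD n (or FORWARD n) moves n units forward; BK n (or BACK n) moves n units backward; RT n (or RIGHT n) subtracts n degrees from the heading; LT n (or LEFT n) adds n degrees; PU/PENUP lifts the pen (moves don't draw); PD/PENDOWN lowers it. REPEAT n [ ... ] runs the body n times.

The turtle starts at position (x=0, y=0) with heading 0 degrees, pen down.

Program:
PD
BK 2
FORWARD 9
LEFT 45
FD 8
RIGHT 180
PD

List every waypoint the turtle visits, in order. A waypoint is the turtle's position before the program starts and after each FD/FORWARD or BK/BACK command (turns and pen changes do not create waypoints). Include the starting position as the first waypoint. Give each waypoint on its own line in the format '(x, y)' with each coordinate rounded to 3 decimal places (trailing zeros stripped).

Executing turtle program step by step:
Start: pos=(0,0), heading=0, pen down
PD: pen down
BK 2: (0,0) -> (-2,0) [heading=0, draw]
FD 9: (-2,0) -> (7,0) [heading=0, draw]
LT 45: heading 0 -> 45
FD 8: (7,0) -> (12.657,5.657) [heading=45, draw]
RT 180: heading 45 -> 225
PD: pen down
Final: pos=(12.657,5.657), heading=225, 3 segment(s) drawn
Waypoints (4 total):
(0, 0)
(-2, 0)
(7, 0)
(12.657, 5.657)

Answer: (0, 0)
(-2, 0)
(7, 0)
(12.657, 5.657)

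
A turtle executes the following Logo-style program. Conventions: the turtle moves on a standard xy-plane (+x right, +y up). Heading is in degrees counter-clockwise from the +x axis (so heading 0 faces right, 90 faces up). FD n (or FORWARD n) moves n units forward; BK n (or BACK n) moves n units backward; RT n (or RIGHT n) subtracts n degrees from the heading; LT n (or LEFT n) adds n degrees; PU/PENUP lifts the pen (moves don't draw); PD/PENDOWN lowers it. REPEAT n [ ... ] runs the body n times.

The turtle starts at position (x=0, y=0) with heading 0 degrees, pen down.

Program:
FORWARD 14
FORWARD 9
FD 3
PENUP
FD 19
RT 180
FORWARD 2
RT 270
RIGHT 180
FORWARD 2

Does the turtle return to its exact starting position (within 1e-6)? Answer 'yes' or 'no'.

Answer: no

Derivation:
Executing turtle program step by step:
Start: pos=(0,0), heading=0, pen down
FD 14: (0,0) -> (14,0) [heading=0, draw]
FD 9: (14,0) -> (23,0) [heading=0, draw]
FD 3: (23,0) -> (26,0) [heading=0, draw]
PU: pen up
FD 19: (26,0) -> (45,0) [heading=0, move]
RT 180: heading 0 -> 180
FD 2: (45,0) -> (43,0) [heading=180, move]
RT 270: heading 180 -> 270
RT 180: heading 270 -> 90
FD 2: (43,0) -> (43,2) [heading=90, move]
Final: pos=(43,2), heading=90, 3 segment(s) drawn

Start position: (0, 0)
Final position: (43, 2)
Distance = 43.046; >= 1e-6 -> NOT closed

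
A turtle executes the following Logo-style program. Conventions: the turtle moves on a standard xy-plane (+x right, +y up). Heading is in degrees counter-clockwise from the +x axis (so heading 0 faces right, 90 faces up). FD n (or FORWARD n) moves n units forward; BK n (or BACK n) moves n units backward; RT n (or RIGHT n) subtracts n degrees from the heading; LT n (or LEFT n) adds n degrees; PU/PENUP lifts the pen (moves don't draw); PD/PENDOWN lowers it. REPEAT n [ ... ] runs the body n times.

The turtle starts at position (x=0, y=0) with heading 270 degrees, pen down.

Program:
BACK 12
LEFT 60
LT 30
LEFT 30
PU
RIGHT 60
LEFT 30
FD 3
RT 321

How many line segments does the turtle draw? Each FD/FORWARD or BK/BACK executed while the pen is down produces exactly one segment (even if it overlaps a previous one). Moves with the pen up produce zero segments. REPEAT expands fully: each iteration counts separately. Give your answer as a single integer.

Answer: 1

Derivation:
Executing turtle program step by step:
Start: pos=(0,0), heading=270, pen down
BK 12: (0,0) -> (0,12) [heading=270, draw]
LT 60: heading 270 -> 330
LT 30: heading 330 -> 0
LT 30: heading 0 -> 30
PU: pen up
RT 60: heading 30 -> 330
LT 30: heading 330 -> 0
FD 3: (0,12) -> (3,12) [heading=0, move]
RT 321: heading 0 -> 39
Final: pos=(3,12), heading=39, 1 segment(s) drawn
Segments drawn: 1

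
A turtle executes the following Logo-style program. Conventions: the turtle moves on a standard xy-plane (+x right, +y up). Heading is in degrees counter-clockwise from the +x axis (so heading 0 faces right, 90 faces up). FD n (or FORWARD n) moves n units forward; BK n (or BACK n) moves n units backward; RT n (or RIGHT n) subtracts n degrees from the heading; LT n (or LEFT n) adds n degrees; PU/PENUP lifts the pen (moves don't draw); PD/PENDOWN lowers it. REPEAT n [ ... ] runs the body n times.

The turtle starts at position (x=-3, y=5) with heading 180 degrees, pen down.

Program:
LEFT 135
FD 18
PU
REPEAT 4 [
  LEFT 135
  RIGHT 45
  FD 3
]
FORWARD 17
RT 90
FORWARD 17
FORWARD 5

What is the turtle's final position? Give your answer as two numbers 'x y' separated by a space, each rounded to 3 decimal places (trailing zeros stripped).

Executing turtle program step by step:
Start: pos=(-3,5), heading=180, pen down
LT 135: heading 180 -> 315
FD 18: (-3,5) -> (9.728,-7.728) [heading=315, draw]
PU: pen up
REPEAT 4 [
  -- iteration 1/4 --
  LT 135: heading 315 -> 90
  RT 45: heading 90 -> 45
  FD 3: (9.728,-7.728) -> (11.849,-5.607) [heading=45, move]
  -- iteration 2/4 --
  LT 135: heading 45 -> 180
  RT 45: heading 180 -> 135
  FD 3: (11.849,-5.607) -> (9.728,-3.485) [heading=135, move]
  -- iteration 3/4 --
  LT 135: heading 135 -> 270
  RT 45: heading 270 -> 225
  FD 3: (9.728,-3.485) -> (7.607,-5.607) [heading=225, move]
  -- iteration 4/4 --
  LT 135: heading 225 -> 0
  RT 45: heading 0 -> 315
  FD 3: (7.607,-5.607) -> (9.728,-7.728) [heading=315, move]
]
FD 17: (9.728,-7.728) -> (21.749,-19.749) [heading=315, move]
RT 90: heading 315 -> 225
FD 17: (21.749,-19.749) -> (9.728,-31.77) [heading=225, move]
FD 5: (9.728,-31.77) -> (6.192,-35.305) [heading=225, move]
Final: pos=(6.192,-35.305), heading=225, 1 segment(s) drawn

Answer: 6.192 -35.305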